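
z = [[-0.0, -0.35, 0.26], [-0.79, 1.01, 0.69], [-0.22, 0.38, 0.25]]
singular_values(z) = [1.55, 0.42, 0.06]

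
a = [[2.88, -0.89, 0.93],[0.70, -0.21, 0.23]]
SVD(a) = [[-0.97, -0.24], [-0.24, 0.97]] @ diag([3.2462821583171473, 0.007221398186420381]) @ [[-0.91,0.28,-0.3], [0.08,0.83,0.56]]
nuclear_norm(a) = 3.25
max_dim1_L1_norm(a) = 4.7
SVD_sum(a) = [[2.88,-0.89,0.93], [0.70,-0.22,0.23]] + [[-0.00, -0.0, -0.00],[0.0, 0.01, 0.0]]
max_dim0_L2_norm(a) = 2.96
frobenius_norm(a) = 3.25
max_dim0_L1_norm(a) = 3.58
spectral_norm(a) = 3.25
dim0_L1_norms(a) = [3.58, 1.1, 1.16]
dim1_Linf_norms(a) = [2.88, 0.7]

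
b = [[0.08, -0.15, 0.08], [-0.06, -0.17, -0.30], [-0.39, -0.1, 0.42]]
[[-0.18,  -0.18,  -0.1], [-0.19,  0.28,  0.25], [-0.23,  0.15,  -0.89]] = b @ [[0.16, -1.23, 0.84], [1.22, 0.15, 0.43], [-0.1, -0.76, -1.24]]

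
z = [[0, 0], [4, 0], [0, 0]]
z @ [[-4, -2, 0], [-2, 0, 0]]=[[0, 0, 0], [-16, -8, 0], [0, 0, 0]]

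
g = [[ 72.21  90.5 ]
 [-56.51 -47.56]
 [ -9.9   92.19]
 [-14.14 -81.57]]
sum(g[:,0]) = -8.340000000000005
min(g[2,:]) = -9.9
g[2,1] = 92.19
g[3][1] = -81.57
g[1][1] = -47.56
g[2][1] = 92.19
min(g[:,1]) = -81.57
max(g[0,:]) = 90.5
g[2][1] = 92.19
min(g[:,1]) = -81.57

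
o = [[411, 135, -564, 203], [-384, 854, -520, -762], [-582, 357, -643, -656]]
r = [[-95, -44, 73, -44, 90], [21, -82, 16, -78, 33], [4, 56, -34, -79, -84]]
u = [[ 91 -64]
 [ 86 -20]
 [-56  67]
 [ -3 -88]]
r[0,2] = 73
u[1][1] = -20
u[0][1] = -64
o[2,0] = -582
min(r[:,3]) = -79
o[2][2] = -643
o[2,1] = 357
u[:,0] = [91, 86, -56, -3]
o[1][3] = -762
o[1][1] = 854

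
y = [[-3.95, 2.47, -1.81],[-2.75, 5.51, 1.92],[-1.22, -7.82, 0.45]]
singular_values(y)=[10.04, 4.67, 2.62]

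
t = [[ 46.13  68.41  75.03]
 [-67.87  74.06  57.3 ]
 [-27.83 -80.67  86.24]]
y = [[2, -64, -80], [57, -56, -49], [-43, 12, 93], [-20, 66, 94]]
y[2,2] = 93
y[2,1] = 12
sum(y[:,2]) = 58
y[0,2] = -80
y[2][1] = 12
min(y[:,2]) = -80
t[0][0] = 46.13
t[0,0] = 46.13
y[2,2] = 93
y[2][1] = 12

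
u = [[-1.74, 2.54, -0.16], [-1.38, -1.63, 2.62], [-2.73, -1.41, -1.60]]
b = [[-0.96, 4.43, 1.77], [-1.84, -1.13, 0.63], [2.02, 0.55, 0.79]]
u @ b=[[-3.33, -10.67, -1.61], [9.62, -2.83, -1.40], [1.98, -11.38, -6.98]]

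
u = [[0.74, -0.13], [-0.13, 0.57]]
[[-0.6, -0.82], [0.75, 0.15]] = u @ [[-0.61, -1.1],[1.18, 0.02]]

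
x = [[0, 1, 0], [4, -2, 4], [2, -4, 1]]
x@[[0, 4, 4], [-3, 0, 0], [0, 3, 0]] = [[-3, 0, 0], [6, 28, 16], [12, 11, 8]]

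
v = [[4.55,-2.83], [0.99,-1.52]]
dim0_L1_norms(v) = [5.54, 4.35]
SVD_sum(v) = [[4.43, -3.01], [1.38, -0.94]] + [[0.12,0.18], [-0.39,-0.58]]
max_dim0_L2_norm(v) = 4.66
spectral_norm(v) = 5.61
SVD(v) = [[-0.95,-0.3], [-0.30,0.95]] @ diag([5.609269442347456, 0.7334823264040213]) @ [[-0.83, 0.56], [-0.56, -0.83]]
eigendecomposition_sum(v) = [[4.45, -2.26],[0.79, -0.4]] + [[0.1,  -0.57], [0.20,  -1.12]]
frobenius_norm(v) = 5.66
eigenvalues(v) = [4.05, -1.02]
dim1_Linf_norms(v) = [4.55, 1.52]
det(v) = -4.11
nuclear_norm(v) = 6.34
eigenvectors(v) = [[0.98, 0.45], [0.18, 0.89]]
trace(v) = 3.03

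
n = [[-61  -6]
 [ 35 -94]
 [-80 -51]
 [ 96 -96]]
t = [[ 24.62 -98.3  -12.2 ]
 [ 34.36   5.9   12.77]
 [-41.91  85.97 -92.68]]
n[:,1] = [-6, -94, -51, -96]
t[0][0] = 24.62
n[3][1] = -96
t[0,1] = -98.3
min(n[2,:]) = -80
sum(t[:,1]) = -6.429999999999993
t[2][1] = 85.97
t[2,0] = -41.91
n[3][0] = 96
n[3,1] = -96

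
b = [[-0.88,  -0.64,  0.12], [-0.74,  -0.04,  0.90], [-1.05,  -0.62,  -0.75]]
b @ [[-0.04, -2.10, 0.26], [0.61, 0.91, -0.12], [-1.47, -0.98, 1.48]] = [[-0.53,1.15,0.03], [-1.32,0.64,1.14], [0.77,2.38,-1.31]]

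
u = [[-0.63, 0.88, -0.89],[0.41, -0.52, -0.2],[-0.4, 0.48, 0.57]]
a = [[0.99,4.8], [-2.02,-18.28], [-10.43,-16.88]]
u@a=[[6.88, -4.09], [3.54, 14.85], [-7.31, -20.32]]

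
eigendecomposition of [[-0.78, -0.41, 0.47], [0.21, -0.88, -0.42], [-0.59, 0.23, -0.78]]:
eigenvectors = [[(-0.17-0.6j), (-0.17+0.6j), (0.46+0j)], [-0.27+0.37j, -0.27-0.37j, (0.76+0j)], [0.63+0.00j, (0.63-0j), 0.45+0.00j]]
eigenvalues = [(-0.72+0.69j), (-0.72-0.69j), (-1+0j)]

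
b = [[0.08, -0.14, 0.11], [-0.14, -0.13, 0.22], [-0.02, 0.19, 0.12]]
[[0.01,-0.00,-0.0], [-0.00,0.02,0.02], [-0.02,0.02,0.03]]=b @ [[0.01, -0.05, -0.05], [-0.07, 0.06, 0.06], [-0.04, 0.1, 0.11]]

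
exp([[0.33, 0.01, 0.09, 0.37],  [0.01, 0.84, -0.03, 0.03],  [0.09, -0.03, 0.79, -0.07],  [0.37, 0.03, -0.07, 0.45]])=[[1.50, 0.03, 0.14, 0.56], [0.03, 2.32, -0.07, 0.06], [0.14, -0.07, 2.22, -0.11], [0.56, 0.06, -0.11, 1.68]]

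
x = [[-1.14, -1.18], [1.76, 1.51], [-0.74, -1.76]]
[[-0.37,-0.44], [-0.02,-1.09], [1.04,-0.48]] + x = [[-1.51,-1.62], [1.74,0.42], [0.30,-2.24]]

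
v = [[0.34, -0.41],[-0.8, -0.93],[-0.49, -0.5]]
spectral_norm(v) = 1.41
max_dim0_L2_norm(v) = 1.13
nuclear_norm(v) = 1.94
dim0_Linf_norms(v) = [0.8, 0.93]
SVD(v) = [[0.07,-1.0],[0.87,0.02],[0.49,0.10]] @ diag([1.4145700989770722, 0.5269643584532037]) @ [[-0.65, -0.76], [-0.76, 0.65]]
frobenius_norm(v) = 1.51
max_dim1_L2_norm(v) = 1.23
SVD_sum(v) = [[-0.06, -0.07], [-0.79, -0.94], [-0.45, -0.53]] + [[0.40, -0.34], [-0.01, 0.01], [-0.04, 0.03]]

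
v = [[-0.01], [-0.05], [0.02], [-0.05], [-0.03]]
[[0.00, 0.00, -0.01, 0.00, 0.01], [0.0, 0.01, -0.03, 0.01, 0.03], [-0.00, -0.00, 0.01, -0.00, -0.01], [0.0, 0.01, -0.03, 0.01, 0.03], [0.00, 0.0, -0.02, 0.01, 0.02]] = v@[[-0.05, -0.11, 0.7, -0.17, -0.54]]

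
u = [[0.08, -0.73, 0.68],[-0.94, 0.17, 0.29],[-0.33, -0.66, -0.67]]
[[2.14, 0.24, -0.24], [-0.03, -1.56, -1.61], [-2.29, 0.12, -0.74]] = u @ [[0.95, 1.45, 1.74], [-0.04, -0.52, 0.39], [2.99, -0.38, -0.14]]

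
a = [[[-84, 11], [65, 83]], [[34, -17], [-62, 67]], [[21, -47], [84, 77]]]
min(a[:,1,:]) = -62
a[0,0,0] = -84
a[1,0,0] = 34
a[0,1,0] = 65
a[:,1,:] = [[65, 83], [-62, 67], [84, 77]]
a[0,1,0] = 65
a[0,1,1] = 83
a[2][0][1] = -47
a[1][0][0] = 34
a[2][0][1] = -47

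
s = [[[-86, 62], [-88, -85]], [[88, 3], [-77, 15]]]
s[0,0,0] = -86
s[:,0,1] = [62, 3]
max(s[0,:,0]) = -86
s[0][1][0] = -88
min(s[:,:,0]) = -88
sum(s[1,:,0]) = 11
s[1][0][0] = 88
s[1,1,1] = 15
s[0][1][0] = -88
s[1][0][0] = 88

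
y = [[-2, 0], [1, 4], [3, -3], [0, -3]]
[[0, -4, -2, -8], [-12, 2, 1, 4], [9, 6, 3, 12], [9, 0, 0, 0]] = y @ [[0, 2, 1, 4], [-3, 0, 0, 0]]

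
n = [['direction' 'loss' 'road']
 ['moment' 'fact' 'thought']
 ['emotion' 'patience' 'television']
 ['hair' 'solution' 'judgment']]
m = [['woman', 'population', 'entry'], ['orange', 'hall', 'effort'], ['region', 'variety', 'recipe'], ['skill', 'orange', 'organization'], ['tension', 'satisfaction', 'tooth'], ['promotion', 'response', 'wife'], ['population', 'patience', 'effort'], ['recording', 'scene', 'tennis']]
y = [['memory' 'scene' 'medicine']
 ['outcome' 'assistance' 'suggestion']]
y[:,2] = ['medicine', 'suggestion']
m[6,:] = ['population', 'patience', 'effort']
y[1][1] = 'assistance'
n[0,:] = ['direction', 'loss', 'road']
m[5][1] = 'response'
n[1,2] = 'thought'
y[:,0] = ['memory', 'outcome']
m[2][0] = 'region'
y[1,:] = ['outcome', 'assistance', 'suggestion']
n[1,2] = 'thought'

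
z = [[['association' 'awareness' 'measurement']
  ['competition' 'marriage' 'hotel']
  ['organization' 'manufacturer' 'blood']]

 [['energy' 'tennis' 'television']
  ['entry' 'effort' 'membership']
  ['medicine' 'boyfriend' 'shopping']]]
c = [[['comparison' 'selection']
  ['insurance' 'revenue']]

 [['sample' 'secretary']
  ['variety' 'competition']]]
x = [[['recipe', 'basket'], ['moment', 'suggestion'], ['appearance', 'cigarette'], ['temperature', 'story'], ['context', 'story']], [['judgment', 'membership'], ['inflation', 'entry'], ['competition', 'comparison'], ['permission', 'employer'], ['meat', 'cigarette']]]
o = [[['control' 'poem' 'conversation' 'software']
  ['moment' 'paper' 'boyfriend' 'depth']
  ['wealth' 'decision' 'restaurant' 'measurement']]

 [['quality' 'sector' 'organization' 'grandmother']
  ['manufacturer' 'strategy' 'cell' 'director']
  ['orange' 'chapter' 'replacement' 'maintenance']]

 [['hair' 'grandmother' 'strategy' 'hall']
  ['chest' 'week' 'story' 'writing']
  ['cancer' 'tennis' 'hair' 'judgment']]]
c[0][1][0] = 'insurance'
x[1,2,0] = 'competition'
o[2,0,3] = 'hall'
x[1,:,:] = [['judgment', 'membership'], ['inflation', 'entry'], ['competition', 'comparison'], ['permission', 'employer'], ['meat', 'cigarette']]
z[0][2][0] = 'organization'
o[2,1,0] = 'chest'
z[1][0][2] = 'television'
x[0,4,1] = 'story'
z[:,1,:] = [['competition', 'marriage', 'hotel'], ['entry', 'effort', 'membership']]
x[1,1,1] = 'entry'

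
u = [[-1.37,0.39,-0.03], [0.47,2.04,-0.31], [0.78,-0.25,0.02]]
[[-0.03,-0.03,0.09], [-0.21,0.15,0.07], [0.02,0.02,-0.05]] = u @ [[-0.01, 0.04, -0.05], [-0.1, 0.06, 0.05], [0.01, -0.03, 0.03]]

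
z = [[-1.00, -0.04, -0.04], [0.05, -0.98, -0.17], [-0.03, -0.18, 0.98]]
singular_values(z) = [1.0, 1.0, 0.99]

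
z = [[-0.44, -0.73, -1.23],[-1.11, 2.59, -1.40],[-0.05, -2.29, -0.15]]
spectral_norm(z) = 3.71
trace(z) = 2.00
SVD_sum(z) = [[0.06, -0.24, 0.07],  [-0.70, 2.86, -0.81],  [0.48, -1.96, 0.55]] + [[-0.63,-0.5,-1.23], [-0.33,-0.26,-0.64], [-0.4,-0.32,-0.78]] + [[0.13, 0.01, -0.07], [-0.08, -0.01, 0.04], [-0.13, -0.01, 0.07]]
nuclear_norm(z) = 5.84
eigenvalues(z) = [3.46, 0.27, -1.74]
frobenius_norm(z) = 4.17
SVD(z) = [[0.07, 0.77, -0.63], [-0.82, 0.40, 0.40], [0.56, 0.49, 0.66]] @ diag([3.7093634421239567, 1.8961447810446936, 0.23228823377707905]) @ [[0.23, -0.94, 0.26], [-0.43, -0.34, -0.84], [-0.87, -0.08, 0.48]]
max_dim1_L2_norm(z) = 3.15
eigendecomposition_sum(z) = [[-0.01, 0.04, -0.01],[-0.82, 2.93, -0.86],[0.52, -1.86, 0.54]] + [[0.18, -0.11, -0.16], [0.02, -0.01, -0.02], [-0.11, 0.07, 0.1]] + [[-0.61,-0.66,-1.05], [-0.30,-0.33,-0.53], [-0.46,-0.50,-0.8]]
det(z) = -1.63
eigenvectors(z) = [[0.01,0.84,0.74], [0.84,0.08,0.37], [-0.54,-0.53,0.56]]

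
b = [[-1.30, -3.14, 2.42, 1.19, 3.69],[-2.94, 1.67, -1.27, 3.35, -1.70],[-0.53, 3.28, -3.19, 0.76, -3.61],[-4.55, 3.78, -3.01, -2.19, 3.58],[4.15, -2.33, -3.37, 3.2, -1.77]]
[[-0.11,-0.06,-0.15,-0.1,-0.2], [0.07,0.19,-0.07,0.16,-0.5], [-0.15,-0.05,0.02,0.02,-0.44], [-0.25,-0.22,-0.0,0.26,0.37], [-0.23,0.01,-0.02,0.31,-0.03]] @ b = [[0.02, -0.16, 1.26, -0.87, 0.23],[-3.42, 1.64, 1.35, -1.28, 1.65],[-1.59, 1.55, 1.06, -1.78, 0.31],[1.32, 0.54, -2.36, -0.42, -0.27],[-1.25, 1.92, -1.34, -1.03, 0.37]]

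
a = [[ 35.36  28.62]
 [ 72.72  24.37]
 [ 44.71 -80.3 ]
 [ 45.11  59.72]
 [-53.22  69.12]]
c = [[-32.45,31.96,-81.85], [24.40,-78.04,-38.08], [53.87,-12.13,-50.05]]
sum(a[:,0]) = 144.67999999999998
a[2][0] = 44.71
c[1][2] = -38.08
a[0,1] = 28.62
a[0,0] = 35.36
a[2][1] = -80.3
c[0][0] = -32.45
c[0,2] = -81.85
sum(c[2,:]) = -8.310000000000002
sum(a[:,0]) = 144.67999999999998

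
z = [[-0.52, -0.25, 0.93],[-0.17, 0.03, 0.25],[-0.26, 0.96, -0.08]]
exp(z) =[[0.51, 0.17, 0.67], [-0.16, 1.15, 0.18], [-0.26, 0.97, 0.92]]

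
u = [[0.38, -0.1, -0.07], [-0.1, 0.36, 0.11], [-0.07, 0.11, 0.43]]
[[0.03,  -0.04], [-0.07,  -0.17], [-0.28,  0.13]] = u @[[-0.05, -0.19], [-0.02, -0.67], [-0.66, 0.45]]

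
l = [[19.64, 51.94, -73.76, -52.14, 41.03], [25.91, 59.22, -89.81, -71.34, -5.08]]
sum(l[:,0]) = 45.55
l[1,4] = -5.08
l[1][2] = -89.81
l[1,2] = -89.81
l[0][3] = -52.14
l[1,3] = -71.34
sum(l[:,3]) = -123.48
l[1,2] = -89.81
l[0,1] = 51.94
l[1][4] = -5.08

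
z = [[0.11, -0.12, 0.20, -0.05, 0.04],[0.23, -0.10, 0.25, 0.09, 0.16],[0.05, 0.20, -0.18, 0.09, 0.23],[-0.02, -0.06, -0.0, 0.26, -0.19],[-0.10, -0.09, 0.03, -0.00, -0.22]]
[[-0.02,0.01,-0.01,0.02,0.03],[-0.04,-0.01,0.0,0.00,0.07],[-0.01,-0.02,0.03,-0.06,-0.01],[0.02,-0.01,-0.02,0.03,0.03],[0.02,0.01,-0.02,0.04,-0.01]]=z @ [[0.03, -0.07, 0.03, -0.05, 0.03], [0.04, -0.16, 0.03, -0.15, 0.09], [-0.07, -0.05, -0.04, 0.05, 0.22], [-0.03, -0.04, -0.01, 0.02, 0.13], [-0.14, 0.06, 0.06, -0.10, 0.01]]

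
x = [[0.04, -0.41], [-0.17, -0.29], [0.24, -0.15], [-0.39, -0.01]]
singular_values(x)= [0.52, 0.49]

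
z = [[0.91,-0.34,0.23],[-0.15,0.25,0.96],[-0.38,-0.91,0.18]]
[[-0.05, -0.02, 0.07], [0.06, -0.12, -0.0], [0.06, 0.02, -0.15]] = z @ [[-0.08, -0.01, 0.12], [-0.02, -0.04, 0.11], [0.05, -0.12, -0.01]]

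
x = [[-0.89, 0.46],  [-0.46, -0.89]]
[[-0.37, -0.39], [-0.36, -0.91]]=x @ [[0.49, 0.76], [0.15, 0.63]]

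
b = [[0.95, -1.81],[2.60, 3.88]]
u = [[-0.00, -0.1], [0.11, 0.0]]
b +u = [[0.95, -1.91],  [2.71, 3.88]]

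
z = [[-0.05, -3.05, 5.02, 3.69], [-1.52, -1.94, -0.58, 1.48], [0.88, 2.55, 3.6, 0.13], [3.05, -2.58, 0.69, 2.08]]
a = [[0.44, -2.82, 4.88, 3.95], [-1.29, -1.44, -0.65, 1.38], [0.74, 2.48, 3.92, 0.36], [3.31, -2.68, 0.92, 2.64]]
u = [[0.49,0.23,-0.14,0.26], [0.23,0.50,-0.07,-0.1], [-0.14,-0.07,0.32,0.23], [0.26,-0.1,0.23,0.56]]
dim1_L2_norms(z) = [6.94, 2.93, 4.5, 4.56]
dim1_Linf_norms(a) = [4.88, 1.44, 3.92, 3.31]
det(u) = -0.00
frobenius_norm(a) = 10.09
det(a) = -80.98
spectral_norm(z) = 7.80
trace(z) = 3.69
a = z + u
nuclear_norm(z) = 16.70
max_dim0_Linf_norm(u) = 0.56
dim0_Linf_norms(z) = [3.05, 3.05, 5.02, 3.69]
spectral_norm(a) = 8.16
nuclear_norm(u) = 1.89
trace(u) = 1.87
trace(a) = 5.56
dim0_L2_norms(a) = [3.66, 4.83, 6.36, 4.96]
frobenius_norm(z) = 9.89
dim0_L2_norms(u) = [0.62, 0.56, 0.42, 0.67]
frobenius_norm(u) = 1.15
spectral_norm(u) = 0.82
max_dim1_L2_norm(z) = 6.94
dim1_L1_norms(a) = [12.09, 4.76, 7.5, 9.55]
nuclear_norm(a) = 16.91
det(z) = -67.85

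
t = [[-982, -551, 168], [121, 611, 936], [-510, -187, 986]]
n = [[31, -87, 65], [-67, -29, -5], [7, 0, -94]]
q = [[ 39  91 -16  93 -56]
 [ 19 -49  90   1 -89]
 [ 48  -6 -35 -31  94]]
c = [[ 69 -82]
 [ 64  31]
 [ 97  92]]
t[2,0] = -510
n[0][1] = -87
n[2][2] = -94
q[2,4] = 94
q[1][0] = 19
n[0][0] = 31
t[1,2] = 936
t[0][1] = -551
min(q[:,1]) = -49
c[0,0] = 69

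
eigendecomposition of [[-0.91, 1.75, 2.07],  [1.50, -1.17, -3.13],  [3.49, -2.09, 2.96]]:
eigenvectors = [[0.58, -0.59, 0.19], [-0.67, -0.78, -0.42], [-0.46, 0.19, 0.89]]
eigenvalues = [-4.57, 0.73, 4.72]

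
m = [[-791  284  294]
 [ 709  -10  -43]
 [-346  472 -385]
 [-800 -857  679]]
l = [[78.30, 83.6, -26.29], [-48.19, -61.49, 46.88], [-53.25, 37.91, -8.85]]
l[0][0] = 78.3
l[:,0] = [78.3, -48.19, -53.25]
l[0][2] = -26.29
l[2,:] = [-53.25, 37.91, -8.85]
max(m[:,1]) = 472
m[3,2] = 679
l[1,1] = -61.49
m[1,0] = 709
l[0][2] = -26.29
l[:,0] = [78.3, -48.19, -53.25]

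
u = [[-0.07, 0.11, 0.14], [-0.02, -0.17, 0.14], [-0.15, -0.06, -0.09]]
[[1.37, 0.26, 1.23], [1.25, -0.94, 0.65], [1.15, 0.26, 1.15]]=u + [[1.44, 0.15, 1.09], [1.27, -0.77, 0.51], [1.30, 0.32, 1.24]]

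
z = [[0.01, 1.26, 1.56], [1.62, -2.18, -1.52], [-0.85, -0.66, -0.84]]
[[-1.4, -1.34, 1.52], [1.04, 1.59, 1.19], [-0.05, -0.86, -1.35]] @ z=[[-3.48,  0.15,  -1.42], [1.57,  -2.94,  -1.79], [-0.25,  2.7,  2.36]]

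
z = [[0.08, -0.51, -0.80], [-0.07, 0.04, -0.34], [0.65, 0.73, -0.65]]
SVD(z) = [[-0.38, -0.89, -0.25], [-0.20, -0.18, 0.96], [-0.90, 0.42, -0.11]] @ diag([1.2280088761798134, 0.9288950175734951, 0.1888074319266299]) @ [[-0.49, -0.38, 0.78],[0.23, 0.81, 0.54],[-0.84, 0.44, -0.31]]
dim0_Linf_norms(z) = [0.65, 0.73, 0.8]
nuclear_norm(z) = 2.35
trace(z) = -0.53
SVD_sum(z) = [[0.23, 0.18, -0.37], [0.12, 0.09, -0.19], [0.54, 0.43, -0.87]] + [[-0.19, -0.67, -0.45], [-0.04, -0.14, -0.09], [0.09, 0.31, 0.21]] + [[0.04, -0.02, 0.01], [-0.15, 0.08, -0.06], [0.02, -0.01, 0.01]]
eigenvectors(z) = [[(-0.19-0.62j), -0.19+0.62j, (-0.83+0j)], [(-0.08-0.26j), -0.08+0.26j, 0.54+0.00j], [-0.71+0.00j, (-0.71-0j), -0.16+0.00j]]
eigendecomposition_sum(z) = [[-0.01+0.30j, (-0.14+0.41j), -0.40-0.19j], [(-0+0.13j), -0.06+0.18j, (-0.17-0.08j)], [0.32+0.11j, 0.39+0.28j, (-0.33+0.36j)]] + [[(-0.01-0.3j),(-0.14-0.41j),-0.40+0.19j], [(-0-0.13j),(-0.06-0.18j),-0.17+0.08j], [0.32-0.11j,0.39-0.28j,(-0.33-0.36j)]] + [[0.10-0.00j, -0.24-0.00j, 0.00+0.00j], [-0.06+0.00j, 0.15+0.00j, (-0-0j)], [(0.02-0j), -0.05-0.00j, 0.00+0.00j]]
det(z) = 0.22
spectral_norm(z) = 1.23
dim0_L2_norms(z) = [0.66, 0.89, 1.09]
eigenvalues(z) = [(-0.39+0.84j), (-0.39-0.84j), (0.25+0j)]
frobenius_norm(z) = 1.55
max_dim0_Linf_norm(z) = 0.8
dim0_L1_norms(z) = [0.8, 1.28, 1.79]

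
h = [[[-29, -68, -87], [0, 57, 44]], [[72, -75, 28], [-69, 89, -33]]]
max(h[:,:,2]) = 44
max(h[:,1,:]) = 89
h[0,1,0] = 0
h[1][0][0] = 72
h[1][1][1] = 89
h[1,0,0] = 72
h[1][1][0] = -69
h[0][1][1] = 57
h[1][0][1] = -75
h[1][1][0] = -69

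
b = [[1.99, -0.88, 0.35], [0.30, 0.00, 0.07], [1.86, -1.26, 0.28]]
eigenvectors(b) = [[0.74, 0.23, -0.34], [0.13, 0.13, -0.38], [0.66, -0.96, 0.86]]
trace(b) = 2.27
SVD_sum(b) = [[1.9,-1.05,0.31],[0.23,-0.13,0.04],[1.95,-1.08,0.32]] + [[0.09,0.17,0.04], [0.07,0.13,0.03], [-0.09,-0.18,-0.04]] + [[0.0, 0.00, -0.0], [-0.00, -0.00, 0.0], [-0.00, -0.0, 0.0]]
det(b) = 0.00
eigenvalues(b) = [2.15, 0.01, 0.11]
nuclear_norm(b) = 3.48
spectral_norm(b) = 3.16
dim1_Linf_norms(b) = [1.99, 0.3, 1.86]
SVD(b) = [[-0.70, -0.61, -0.38], [-0.09, -0.46, 0.88], [-0.71, 0.65, 0.27]] @ diag([3.1581677603326943, 0.3216675882939468, 0.0025219508979640285]) @ [[-0.87, 0.48, -0.14], [-0.45, -0.87, -0.2], [-0.22, -0.11, 0.97]]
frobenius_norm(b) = 3.17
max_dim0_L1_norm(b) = 4.15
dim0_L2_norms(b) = [2.74, 1.54, 0.45]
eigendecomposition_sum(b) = [[2.02, -1.03, 0.34], [0.34, -0.17, 0.06], [1.78, -0.91, 0.30]] + [[0.0, -0.01, -0.00], [0.00, -0.01, -0.0], [-0.02, 0.04, 0.01]] + [[-0.04, 0.16, 0.01], [-0.04, 0.18, 0.01], [0.10, -0.40, -0.03]]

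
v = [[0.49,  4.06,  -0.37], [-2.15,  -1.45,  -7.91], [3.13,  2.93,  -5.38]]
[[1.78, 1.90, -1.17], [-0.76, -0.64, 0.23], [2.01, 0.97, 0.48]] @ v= [[-6.87, 1.04, -9.39], [1.72, -1.48, 4.11], [0.4, 8.16, -11.0]]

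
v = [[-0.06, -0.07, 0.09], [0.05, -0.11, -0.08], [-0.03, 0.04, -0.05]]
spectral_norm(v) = 0.15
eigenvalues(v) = [(-0.07+0.09j), (-0.07-0.09j), (-0.07+0j)]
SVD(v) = [[0.45,-0.81,-0.38],[-0.89,-0.42,-0.14],[-0.04,0.40,-0.91]] @ diag([0.1488411881277861, 0.13428468163641696, 0.04913171068174944]) @ [[-0.47, 0.44, 0.76], [0.11, 0.89, -0.44], [0.87, 0.12, 0.47]]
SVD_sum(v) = [[-0.03,0.03,0.05], [0.06,-0.06,-0.1], [0.00,-0.00,-0.01]] + [[-0.01, -0.1, 0.05], [-0.01, -0.05, 0.03], [0.01, 0.05, -0.02]] + [[-0.02, -0.0, -0.01], [-0.01, -0.00, -0.00], [-0.04, -0.01, -0.02]]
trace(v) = -0.22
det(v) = -0.00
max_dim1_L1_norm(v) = 0.24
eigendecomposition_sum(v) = [[-0.02+0.04j, -0.01-0.06j, (0.08-0.02j)], [0.03+0.01j, -0.04+0.01j, (-0.02-0.06j)], [-0.01-0.02j, (0.03+0.01j), -0.01+0.04j]] + [[-0.02-0.04j,  (-0.01+0.06j),  0.08+0.02j], [0.03-0.01j,  -0.04-0.01j,  (-0.02+0.06j)], [-0.01+0.02j,  0.03-0.01j,  (-0.01-0.04j)]] + [[(-0.02-0j), (-0.04+0j), -0.08+0.00j], [-0.01-0.00j, -0.02+0.00j, (-0.04+0j)], [-0.01-0.00j, -0.01+0.00j, -0.03+0.00j]]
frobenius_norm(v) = 0.21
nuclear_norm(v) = 0.33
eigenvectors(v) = [[-0.74+0.00j, -0.74-0.00j, (0.83+0j)],[(0.05+0.57j), 0.05-0.57j, 0.48+0.00j],[0.16-0.31j, (0.16+0.31j), (0.28+0j)]]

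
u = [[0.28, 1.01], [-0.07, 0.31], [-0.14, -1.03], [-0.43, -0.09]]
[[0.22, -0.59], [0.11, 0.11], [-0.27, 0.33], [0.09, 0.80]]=u @ [[-0.28, -1.84], [0.30, -0.07]]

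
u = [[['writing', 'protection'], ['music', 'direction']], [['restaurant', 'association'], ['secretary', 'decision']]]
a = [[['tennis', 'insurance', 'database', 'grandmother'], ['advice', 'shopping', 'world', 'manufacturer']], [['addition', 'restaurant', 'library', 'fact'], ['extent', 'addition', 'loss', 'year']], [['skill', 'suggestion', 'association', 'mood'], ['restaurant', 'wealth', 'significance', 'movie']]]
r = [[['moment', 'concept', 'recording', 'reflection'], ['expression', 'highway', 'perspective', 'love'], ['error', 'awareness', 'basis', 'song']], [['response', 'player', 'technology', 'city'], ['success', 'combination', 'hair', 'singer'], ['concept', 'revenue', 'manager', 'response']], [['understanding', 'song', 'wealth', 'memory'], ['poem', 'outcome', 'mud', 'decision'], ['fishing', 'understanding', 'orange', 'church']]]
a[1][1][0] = 'extent'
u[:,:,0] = [['writing', 'music'], ['restaurant', 'secretary']]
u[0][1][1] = 'direction'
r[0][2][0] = 'error'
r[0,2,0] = 'error'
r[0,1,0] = 'expression'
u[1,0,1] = 'association'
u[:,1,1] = ['direction', 'decision']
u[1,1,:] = ['secretary', 'decision']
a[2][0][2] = 'association'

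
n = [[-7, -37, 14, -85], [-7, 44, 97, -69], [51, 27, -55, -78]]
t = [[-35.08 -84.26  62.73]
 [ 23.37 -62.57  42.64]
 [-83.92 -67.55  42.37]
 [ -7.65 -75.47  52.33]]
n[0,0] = -7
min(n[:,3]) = -85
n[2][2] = -55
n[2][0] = 51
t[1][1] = -62.57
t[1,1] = -62.57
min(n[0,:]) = -85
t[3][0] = -7.65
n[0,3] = -85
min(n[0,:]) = -85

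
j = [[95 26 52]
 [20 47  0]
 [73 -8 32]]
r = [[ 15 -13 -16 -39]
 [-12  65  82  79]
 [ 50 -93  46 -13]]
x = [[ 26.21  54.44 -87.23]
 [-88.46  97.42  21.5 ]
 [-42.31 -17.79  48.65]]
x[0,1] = 54.44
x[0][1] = 54.44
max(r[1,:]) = 82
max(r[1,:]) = 82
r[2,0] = 50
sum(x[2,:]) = -11.450000000000003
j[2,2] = 32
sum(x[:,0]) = -104.56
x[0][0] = 26.21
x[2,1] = -17.79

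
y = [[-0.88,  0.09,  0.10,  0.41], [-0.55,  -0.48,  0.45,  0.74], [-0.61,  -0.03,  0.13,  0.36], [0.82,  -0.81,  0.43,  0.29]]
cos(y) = [[0.53, 0.21, -0.07, 0.07], [-0.51, 1.20, -0.05, 0.1], [-0.36, 0.16, 0.96, 0.06], [0.14, -0.1, 0.05, 1.01]]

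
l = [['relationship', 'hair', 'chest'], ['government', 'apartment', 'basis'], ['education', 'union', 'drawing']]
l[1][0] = 'government'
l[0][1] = 'hair'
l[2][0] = 'education'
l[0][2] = 'chest'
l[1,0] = 'government'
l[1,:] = ['government', 'apartment', 'basis']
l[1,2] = 'basis'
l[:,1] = ['hair', 'apartment', 'union']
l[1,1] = 'apartment'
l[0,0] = 'relationship'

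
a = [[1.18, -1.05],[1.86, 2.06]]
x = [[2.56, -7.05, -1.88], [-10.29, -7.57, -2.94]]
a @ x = [[13.83, -0.37, 0.87], [-16.44, -28.71, -9.55]]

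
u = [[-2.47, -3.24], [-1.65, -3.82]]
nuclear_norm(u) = 6.49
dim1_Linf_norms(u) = [3.24, 3.82]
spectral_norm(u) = 5.78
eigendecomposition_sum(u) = [[-0.47, 0.50], [0.25, -0.26]] + [[-2.0, -3.74], [-1.9, -3.56]]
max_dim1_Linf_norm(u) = 3.82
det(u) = 4.09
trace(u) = -6.29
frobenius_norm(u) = 5.82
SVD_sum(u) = [[-2.03, -3.49], [-2.08, -3.57]] + [[-0.44, 0.25], [0.43, -0.25]]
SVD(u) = [[-0.7,  -0.71], [-0.71,  0.70]] @ diag([5.780389165871259, 0.7074610173558472]) @ [[0.5, 0.86],[0.86, -0.50]]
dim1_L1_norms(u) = [5.71, 5.47]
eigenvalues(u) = [-0.74, -5.55]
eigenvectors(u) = [[0.88, 0.72], [-0.47, 0.69]]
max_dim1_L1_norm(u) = 5.71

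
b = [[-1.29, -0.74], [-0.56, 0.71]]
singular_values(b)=[1.5, 0.89]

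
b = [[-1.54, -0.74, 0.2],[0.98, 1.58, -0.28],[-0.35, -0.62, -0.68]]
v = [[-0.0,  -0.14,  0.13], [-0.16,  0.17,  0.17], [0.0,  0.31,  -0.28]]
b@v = [[0.12, 0.15, -0.38], [-0.25, 0.04, 0.47], [0.10, -0.27, 0.04]]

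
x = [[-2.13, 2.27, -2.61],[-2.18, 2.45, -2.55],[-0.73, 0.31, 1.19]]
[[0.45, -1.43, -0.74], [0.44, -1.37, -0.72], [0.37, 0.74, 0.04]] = x @ [[-0.52, 0.05, 0.31], [-0.23, 0.13, 0.17], [0.05, 0.62, 0.18]]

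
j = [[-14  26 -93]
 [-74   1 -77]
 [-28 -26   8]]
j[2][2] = 8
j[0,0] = -14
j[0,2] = -93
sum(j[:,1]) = 1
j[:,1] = [26, 1, -26]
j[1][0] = -74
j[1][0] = -74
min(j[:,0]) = -74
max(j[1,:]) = 1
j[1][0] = -74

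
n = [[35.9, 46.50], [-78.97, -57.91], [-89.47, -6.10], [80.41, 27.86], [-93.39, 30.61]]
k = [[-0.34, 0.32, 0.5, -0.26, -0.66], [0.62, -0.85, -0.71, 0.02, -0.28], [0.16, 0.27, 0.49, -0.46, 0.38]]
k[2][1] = 0.266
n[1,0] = -78.97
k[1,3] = 0.018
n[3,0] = 80.41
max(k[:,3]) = 0.018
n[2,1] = -6.1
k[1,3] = 0.018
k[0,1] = 0.317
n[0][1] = 46.5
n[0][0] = 35.9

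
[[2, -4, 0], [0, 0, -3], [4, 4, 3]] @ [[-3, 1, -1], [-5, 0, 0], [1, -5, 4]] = [[14, 2, -2], [-3, 15, -12], [-29, -11, 8]]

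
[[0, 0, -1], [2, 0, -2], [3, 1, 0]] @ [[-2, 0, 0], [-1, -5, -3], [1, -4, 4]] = [[-1, 4, -4], [-6, 8, -8], [-7, -5, -3]]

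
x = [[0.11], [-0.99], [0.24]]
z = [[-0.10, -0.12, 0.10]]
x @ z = [[-0.01,-0.01,0.01], [0.10,0.12,-0.1], [-0.02,-0.03,0.02]]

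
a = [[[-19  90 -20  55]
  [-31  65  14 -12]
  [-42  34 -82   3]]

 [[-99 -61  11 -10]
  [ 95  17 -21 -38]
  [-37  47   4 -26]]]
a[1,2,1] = 47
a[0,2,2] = -82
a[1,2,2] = 4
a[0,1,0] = -31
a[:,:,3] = [[55, -12, 3], [-10, -38, -26]]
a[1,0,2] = 11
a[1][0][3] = -10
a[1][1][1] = 17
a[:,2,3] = [3, -26]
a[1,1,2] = -21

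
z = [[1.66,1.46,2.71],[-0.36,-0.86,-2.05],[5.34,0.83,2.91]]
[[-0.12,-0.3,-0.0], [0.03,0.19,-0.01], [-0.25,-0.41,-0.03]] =z @ [[-0.05, -0.03, -0.01], [-0.08, -0.02, -0.01], [0.03, -0.08, 0.01]]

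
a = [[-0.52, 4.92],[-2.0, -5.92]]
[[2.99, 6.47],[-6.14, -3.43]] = a @ [[0.97,  -1.66], [0.71,  1.14]]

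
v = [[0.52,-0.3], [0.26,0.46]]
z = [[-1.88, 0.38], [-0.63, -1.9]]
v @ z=[[-0.79,0.77], [-0.78,-0.78]]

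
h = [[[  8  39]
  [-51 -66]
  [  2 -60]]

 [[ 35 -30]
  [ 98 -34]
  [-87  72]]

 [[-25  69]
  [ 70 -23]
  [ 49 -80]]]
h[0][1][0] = -51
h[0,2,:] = [2, -60]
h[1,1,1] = -34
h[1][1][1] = -34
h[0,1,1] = -66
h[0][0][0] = 8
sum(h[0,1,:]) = -117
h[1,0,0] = 35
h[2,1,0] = 70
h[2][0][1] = 69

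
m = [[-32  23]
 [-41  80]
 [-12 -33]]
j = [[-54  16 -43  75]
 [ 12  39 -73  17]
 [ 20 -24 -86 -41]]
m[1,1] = 80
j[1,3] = 17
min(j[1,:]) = -73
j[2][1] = -24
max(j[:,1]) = 39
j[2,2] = -86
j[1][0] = 12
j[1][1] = 39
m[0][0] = -32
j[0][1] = 16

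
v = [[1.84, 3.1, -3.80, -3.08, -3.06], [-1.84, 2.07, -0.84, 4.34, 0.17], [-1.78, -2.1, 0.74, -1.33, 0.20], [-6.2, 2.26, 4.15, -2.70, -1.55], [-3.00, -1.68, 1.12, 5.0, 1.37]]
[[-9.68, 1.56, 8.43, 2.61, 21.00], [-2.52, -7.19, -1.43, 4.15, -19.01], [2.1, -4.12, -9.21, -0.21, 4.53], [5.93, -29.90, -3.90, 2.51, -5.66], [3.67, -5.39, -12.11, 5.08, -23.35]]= v @ [[0.25, 3.72, 2.70, -0.18, 0.77], [-0.64, -1.82, 2.76, -1.01, -1.27], [2.2, -0.34, 1.47, 0.40, -2.36], [0.27, 0.74, -0.22, 1.6, -3.87], [-0.34, -0.44, 0.06, -4.09, -0.86]]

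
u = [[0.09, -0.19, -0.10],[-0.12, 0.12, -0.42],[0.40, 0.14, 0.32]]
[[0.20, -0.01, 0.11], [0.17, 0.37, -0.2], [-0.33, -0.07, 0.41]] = u @ [[-0.06, 0.23, 0.97],[-0.78, 0.59, -0.19],[-0.62, -0.77, 0.14]]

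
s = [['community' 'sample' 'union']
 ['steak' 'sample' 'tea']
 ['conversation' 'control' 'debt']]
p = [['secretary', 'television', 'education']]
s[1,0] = 'steak'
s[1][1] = 'sample'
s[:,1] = ['sample', 'sample', 'control']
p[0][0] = 'secretary'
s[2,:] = ['conversation', 'control', 'debt']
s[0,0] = 'community'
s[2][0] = 'conversation'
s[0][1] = 'sample'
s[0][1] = 'sample'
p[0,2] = 'education'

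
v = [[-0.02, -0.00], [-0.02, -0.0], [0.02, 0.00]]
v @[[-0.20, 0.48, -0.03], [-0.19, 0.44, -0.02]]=[[0.00, -0.01, 0.00], [0.0, -0.01, 0.00], [-0.0, 0.01, -0.00]]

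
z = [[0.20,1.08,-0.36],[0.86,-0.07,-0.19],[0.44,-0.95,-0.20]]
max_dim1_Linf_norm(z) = 1.08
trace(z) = -0.07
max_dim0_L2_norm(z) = 1.44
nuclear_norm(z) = 2.72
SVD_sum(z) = [[-0.21, 1.01, -0.06], [0.05, -0.23, 0.01], [0.20, -0.98, 0.06]] + [[0.45, 0.08, -0.19],[0.77, 0.14, -0.32],[0.29, 0.05, -0.12]] + [[-0.04,  -0.02,  -0.11], [0.05,  0.02,  0.12], [-0.05,  -0.02,  -0.14]]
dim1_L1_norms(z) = [1.64, 1.12, 1.59]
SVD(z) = [[0.71, 0.48, 0.51],[-0.16, 0.82, -0.55],[-0.69, 0.31, 0.66]] @ diag([1.46275038231321, 1.0298284078602722, 0.22916101196873448]) @ [[-0.20, 0.98, -0.06], [0.91, 0.17, -0.38], [-0.36, -0.13, -0.92]]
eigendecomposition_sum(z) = [[0.53, 0.68, -0.25], [0.41, 0.52, -0.19], [-0.12, -0.15, 0.05]] + [[-0.25, 0.31, -0.05], [0.64, -0.8, 0.14], [1.25, -1.55, 0.27]] + [[-0.08, 0.09, -0.06],[-0.19, 0.20, -0.14],[-0.69, 0.75, -0.52]]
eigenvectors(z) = [[0.78, 0.17, 0.11], [0.60, -0.45, 0.26], [-0.17, -0.88, 0.96]]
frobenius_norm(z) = 1.80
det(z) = 0.35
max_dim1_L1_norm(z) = 1.64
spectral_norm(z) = 1.46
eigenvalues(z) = [1.11, -0.77, -0.4]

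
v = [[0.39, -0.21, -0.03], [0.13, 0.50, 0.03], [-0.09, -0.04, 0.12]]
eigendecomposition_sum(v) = [[(0.19+0.15j), -0.11+0.30j, -0.02+0.02j], [(0.07-0.18j), 0.25+0.01j, (0.02+0.01j)], [(-0.06+0.01j), (-0.03-0.07j), -0.00-0.01j]] + [[0.19-0.15j, (-0.11-0.3j), (-0.02-0.02j)], [(0.07+0.18j), (0.25-0.01j), 0.02-0.01j], [(-0.06-0.01j), (-0.03+0.07j), -0.00+0.01j]] + [[-0j, 0.00-0.00j, 0.00-0.00j], [(-0+0j), (-0+0j), (-0.01+0j)], [(0.03-0j), 0.03-0.00j, (0.12-0j)]]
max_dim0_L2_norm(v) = 0.54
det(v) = 0.03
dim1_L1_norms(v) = [0.63, 0.66, 0.25]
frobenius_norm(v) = 0.70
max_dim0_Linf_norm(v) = 0.5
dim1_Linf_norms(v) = [0.39, 0.5, 0.12]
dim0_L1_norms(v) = [0.61, 0.75, 0.18]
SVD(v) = [[0.47, 0.86, 0.2], [-0.88, 0.45, 0.15], [0.04, -0.25, 0.97]] @ diag([0.5462498452330504, 0.4210958854084263, 0.11527949459883093]) @ [[0.12, -0.99, -0.07],  [0.99, 0.12, -0.10],  [0.11, -0.05, 0.99]]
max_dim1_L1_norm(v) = 0.66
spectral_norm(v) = 0.55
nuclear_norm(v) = 1.08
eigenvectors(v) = [[(0.78+0j), (0.78-0j), (0.04+0j)],[(-0.18-0.58j), (-0.18+0.58j), -0.09+0.00j],[-0.13+0.13j, -0.13-0.13j, (0.99+0j)]]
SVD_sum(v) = [[0.03, -0.25, -0.02], [-0.06, 0.48, 0.03], [0.00, -0.02, -0.00]] + [[0.36, 0.05, -0.04],[0.19, 0.02, -0.02],[-0.10, -0.01, 0.01]] + [[0.0, -0.00, 0.02], [0.0, -0.0, 0.02], [0.01, -0.01, 0.11]]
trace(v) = 1.01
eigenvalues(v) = [(0.44+0.15j), (0.44-0.15j), (0.12+0j)]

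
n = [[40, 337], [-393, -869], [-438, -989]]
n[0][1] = 337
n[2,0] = -438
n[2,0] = -438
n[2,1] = -989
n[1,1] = -869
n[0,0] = 40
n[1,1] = -869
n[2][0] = -438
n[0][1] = 337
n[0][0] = 40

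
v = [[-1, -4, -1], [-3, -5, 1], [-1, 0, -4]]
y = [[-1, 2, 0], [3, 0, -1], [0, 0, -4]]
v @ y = [[-11, -2, 8], [-12, -6, 1], [1, -2, 16]]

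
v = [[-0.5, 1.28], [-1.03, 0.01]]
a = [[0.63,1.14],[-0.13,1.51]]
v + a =[[0.13, 2.42],[-1.16, 1.52]]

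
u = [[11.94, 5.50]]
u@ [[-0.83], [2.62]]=[[4.5]]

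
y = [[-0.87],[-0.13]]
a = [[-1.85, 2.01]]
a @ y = [[1.35]]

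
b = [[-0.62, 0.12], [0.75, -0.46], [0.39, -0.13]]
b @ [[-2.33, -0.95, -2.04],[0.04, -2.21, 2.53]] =[[1.45, 0.32, 1.57],[-1.77, 0.30, -2.69],[-0.91, -0.08, -1.12]]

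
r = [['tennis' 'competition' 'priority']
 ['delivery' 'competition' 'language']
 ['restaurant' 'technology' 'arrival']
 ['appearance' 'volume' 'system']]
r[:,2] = ['priority', 'language', 'arrival', 'system']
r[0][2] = 'priority'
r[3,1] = 'volume'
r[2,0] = 'restaurant'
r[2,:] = ['restaurant', 'technology', 'arrival']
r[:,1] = ['competition', 'competition', 'technology', 'volume']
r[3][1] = 'volume'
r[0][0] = 'tennis'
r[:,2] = ['priority', 'language', 'arrival', 'system']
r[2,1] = 'technology'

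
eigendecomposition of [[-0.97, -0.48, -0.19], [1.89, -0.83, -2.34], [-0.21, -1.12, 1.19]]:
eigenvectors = [[0.19+0.48j, 0.19-0.48j, 0.05+0.00j], [0.78+0.00j, (0.78-0j), -0.61+0.00j], [0.32+0.14j, 0.32-0.14j, 0.79+0.00j]]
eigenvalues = [(-1.33+0.76j), (-1.33-0.76j), (2.04+0j)]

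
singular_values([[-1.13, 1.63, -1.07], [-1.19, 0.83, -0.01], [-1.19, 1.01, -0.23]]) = [3.01, 0.79, 0.0]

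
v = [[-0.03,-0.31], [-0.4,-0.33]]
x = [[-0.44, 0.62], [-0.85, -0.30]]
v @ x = [[0.28, 0.07], [0.46, -0.15]]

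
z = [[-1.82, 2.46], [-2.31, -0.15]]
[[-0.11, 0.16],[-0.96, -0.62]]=z @ [[0.40, 0.25], [0.25, 0.25]]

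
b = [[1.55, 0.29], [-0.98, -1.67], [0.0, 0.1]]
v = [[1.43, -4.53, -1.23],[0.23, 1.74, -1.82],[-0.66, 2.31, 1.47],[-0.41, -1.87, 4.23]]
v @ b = [[6.66, 7.86], [-1.35, -3.02], [-3.29, -3.9], [1.2, 3.43]]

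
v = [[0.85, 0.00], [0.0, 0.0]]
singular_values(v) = [0.85, 0.0]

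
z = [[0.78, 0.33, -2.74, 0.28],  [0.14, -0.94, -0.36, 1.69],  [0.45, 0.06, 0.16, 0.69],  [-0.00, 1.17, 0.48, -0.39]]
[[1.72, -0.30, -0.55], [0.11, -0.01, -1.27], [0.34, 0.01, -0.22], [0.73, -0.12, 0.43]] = z @ [[-0.01, 0.15, 0.53], [0.99, -0.18, 0.01], [-0.46, 0.12, 0.28], [0.52, -0.09, -0.73]]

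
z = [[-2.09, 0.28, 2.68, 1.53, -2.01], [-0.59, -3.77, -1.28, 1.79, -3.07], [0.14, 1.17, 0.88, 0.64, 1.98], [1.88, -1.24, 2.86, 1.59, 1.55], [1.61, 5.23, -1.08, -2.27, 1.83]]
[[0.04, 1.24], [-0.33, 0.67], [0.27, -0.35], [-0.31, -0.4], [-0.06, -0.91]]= z @[[-0.25, -0.22], [-0.01, 0.0], [-0.04, 0.12], [-0.01, 0.01], [0.18, -0.22]]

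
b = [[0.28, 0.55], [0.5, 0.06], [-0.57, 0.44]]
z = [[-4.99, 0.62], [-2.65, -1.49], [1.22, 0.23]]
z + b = [[-4.71, 1.17], [-2.15, -1.43], [0.65, 0.67]]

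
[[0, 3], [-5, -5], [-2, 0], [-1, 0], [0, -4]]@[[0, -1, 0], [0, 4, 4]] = [[0, 12, 12], [0, -15, -20], [0, 2, 0], [0, 1, 0], [0, -16, -16]]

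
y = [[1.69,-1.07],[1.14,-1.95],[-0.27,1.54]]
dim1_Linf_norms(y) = [1.69, 1.95, 1.54]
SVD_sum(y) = [[1.07, -1.51], [1.3, -1.83], [-0.82, 1.15]] + [[0.62,0.44], [-0.16,-0.12], [0.55,0.39]]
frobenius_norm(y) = 3.40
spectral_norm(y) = 3.24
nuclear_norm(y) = 4.27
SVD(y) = [[-0.57, 0.73], [-0.69, -0.19], [0.44, 0.65]] @ diag([3.2375456787715864, 1.0324233520544874]) @ [[-0.58, 0.81], [0.81, 0.58]]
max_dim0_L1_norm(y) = 4.56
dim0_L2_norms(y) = [2.06, 2.71]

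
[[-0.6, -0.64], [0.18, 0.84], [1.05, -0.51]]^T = [[-0.60, 0.18, 1.05], [-0.64, 0.84, -0.51]]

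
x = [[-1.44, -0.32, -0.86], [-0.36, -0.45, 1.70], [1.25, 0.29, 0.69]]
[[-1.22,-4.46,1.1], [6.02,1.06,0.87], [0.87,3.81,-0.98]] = x @ [[-1.30, 2.24, 0.08], [0.51, 0.53, -3.06], [3.40, 1.24, -0.28]]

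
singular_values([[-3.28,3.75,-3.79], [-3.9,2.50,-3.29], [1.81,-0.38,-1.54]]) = [8.41, 2.43, 0.81]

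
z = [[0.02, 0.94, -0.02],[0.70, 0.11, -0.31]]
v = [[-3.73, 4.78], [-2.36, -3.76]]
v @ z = [[3.27,-2.98,-1.41],[-2.68,-2.63,1.21]]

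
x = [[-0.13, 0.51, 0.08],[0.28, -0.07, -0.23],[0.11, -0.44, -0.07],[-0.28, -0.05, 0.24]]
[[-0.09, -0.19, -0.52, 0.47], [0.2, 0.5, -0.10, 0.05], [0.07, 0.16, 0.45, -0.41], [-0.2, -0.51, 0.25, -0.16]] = x @[[1.40, 0.54, 0.33, 1.82], [0.06, 0.01, -1.12, 1.12], [0.81, -1.5, 1.19, 1.67]]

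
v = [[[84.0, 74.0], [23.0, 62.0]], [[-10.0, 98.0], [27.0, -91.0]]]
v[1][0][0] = -10.0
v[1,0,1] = 98.0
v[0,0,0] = 84.0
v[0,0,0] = 84.0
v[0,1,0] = 23.0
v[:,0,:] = [[84.0, 74.0], [-10.0, 98.0]]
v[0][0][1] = 74.0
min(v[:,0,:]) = -10.0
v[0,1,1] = 62.0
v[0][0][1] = 74.0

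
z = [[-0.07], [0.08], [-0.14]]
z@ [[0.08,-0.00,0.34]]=[[-0.01, 0.00, -0.02], [0.01, 0.00, 0.03], [-0.01, 0.0, -0.05]]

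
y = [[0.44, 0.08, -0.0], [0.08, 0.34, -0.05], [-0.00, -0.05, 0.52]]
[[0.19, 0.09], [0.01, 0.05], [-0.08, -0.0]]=y@[[0.46,0.18],[-0.10,0.11],[-0.16,0.01]]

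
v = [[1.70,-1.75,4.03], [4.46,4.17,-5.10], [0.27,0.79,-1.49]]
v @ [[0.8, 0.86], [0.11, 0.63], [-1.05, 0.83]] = [[-3.06, 3.7],  [9.38, 2.23],  [1.87, -0.51]]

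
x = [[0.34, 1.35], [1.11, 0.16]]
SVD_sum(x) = [[0.74, 1.08], [0.43, 0.63]] + [[-0.4, 0.27],  [0.68, -0.47]]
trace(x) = 0.50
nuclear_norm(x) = 2.47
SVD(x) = [[-0.87, -0.50], [-0.5, 0.87]] @ diag([1.510596779942909, 0.9559797949884271]) @ [[-0.56, -0.83], [0.83, -0.56]]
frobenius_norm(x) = 1.79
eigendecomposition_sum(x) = [[0.79, 0.81], [0.67, 0.68]] + [[-0.45,0.54], [0.44,-0.52]]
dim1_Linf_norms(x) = [1.35, 1.11]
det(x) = -1.44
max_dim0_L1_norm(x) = 1.51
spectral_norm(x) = 1.51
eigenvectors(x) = [[0.76,-0.72], [0.64,0.7]]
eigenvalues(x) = [1.48, -0.98]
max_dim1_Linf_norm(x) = 1.35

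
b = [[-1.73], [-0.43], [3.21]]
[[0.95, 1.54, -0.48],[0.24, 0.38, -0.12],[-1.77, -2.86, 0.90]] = b @ [[-0.55, -0.89, 0.28]]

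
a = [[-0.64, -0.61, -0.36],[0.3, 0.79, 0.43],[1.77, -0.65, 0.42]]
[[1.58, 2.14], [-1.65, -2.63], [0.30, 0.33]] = a@ [[-0.78, -0.15], [-2.16, -2.19], [0.67, -1.98]]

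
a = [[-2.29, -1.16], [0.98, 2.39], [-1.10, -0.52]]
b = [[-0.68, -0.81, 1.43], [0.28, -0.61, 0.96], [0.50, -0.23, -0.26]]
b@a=[[-0.81, -1.89], [-2.30, -2.28], [-1.08, -0.99]]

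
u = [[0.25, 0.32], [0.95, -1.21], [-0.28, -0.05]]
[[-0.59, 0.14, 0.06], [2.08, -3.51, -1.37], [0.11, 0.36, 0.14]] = u@[[-0.08, -1.57, -0.61],[-1.78, 1.67, 0.65]]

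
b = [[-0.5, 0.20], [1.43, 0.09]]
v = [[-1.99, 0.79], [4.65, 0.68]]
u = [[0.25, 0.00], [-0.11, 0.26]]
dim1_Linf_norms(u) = [0.25, 0.26]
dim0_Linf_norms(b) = [1.43, 0.2]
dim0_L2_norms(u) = [0.27, 0.26]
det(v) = -5.03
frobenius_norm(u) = 0.38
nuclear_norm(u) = 0.52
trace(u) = 0.51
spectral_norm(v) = 5.07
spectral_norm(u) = 0.32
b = u @ v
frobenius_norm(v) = 5.16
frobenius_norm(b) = 1.53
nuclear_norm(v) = 6.06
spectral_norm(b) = 1.52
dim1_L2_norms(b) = [0.54, 1.43]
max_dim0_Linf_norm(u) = 0.26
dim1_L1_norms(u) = [0.25, 0.37]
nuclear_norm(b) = 1.73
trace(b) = -0.41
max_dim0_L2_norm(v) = 5.06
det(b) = -0.33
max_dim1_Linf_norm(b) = 1.43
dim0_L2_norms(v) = [5.06, 1.04]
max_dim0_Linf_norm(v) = 4.65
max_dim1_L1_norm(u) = 0.37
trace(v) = -1.31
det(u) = 0.06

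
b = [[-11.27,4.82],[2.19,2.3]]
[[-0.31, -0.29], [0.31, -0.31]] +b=[[-11.58, 4.53], [2.50, 1.99]]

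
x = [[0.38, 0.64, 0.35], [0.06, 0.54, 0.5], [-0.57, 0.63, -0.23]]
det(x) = -0.220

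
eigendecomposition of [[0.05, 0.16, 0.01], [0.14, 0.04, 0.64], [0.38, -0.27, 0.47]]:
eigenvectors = [[-0.49+0.00j, 0.09-0.38j, 0.09+0.38j],[(-0.83+0j), 0.79+0.00j, (0.79-0j)],[(-0.26+0j), 0.07+0.47j, (0.07-0.47j)]]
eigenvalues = [(0.33+0j), (0.12+0.32j), (0.12-0.32j)]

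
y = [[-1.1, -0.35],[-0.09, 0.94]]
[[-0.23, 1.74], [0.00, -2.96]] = y @[[0.2, -0.56], [0.02, -3.2]]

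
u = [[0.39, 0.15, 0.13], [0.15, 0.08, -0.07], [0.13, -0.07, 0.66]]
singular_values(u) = [0.71, 0.42, 0.0]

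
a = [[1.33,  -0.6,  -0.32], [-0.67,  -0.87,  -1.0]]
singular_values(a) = [1.51, 1.47]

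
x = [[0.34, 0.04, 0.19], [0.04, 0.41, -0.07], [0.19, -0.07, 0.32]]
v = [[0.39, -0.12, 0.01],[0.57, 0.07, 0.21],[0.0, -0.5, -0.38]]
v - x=[[0.05, -0.16, -0.18], [0.53, -0.34, 0.28], [-0.19, -0.43, -0.70]]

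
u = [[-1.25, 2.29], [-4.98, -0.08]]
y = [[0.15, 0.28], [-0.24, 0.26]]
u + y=[[-1.1, 2.57], [-5.22, 0.18]]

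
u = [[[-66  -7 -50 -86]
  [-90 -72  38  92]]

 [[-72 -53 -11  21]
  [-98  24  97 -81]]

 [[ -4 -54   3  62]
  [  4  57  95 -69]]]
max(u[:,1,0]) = 4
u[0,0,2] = -50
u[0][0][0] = -66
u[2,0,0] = -4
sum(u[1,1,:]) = -58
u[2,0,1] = -54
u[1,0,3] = 21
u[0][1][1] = -72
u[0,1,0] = -90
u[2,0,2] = 3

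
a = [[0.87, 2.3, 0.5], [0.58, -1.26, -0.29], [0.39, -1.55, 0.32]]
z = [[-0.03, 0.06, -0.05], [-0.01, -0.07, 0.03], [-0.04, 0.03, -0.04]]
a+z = [[0.84, 2.36, 0.45], [0.57, -1.33, -0.26], [0.35, -1.52, 0.28]]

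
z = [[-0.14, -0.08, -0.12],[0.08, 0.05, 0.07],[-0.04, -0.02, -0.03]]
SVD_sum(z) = [[-0.14,  -0.08,  -0.12],[0.08,  0.05,  0.07],[-0.04,  -0.02,  -0.03]] + [[-0.0, 0.00, 0.0], [-0.0, 0.0, 0.00], [-0.0, 0.00, 0.00]] + [[0.0, 0.0, -0.0], [0.0, 0.0, -0.00], [-0.00, -0.00, 0.0]]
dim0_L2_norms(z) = [0.17, 0.1, 0.14]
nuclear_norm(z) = 0.25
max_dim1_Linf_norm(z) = 0.14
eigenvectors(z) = [[0.85,0.59,-0.31],[-0.47,-0.78,-0.58],[0.24,-0.21,0.75]]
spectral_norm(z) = 0.24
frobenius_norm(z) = 0.24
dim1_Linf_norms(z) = [0.14, 0.08, 0.04]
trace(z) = -0.12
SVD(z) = [[-0.84,-0.16,-0.52], [0.49,-0.63,-0.60], [-0.22,-0.76,0.61]] @ diag([0.23890436793843634, 0.004629594398567168, 0.0018082686860595276]) @ [[0.7, 0.40, 0.59], [0.67, -0.67, -0.33], [-0.27, -0.62, 0.73]]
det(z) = -0.00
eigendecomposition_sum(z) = [[-0.14, -0.07, -0.11], [0.08, 0.04, 0.06], [-0.04, -0.02, -0.03]] + [[-0.0,-0.01,-0.01], [0.0,0.01,0.01], [0.0,0.0,0.00]] + [[0.0, 0.00, -0.0], [0.00, 0.0, -0.0], [-0.0, -0.0, 0.00]]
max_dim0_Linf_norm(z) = 0.14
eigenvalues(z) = [-0.13, 0.01, 0.0]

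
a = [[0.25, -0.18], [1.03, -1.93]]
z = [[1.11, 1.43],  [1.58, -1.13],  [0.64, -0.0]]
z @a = [[1.75,-2.96],[-0.77,1.9],[0.16,-0.12]]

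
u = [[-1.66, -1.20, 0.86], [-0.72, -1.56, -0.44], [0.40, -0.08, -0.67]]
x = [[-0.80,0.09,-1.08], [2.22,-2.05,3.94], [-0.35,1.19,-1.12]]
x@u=[[0.83, 0.91, -0.00], [-0.63, 0.22, 0.17], [-0.72, -1.35, -0.07]]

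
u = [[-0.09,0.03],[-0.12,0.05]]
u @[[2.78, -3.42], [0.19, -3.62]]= [[-0.24, 0.2], [-0.32, 0.23]]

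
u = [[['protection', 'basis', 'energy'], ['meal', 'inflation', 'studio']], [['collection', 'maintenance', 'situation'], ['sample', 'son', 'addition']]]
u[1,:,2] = ['situation', 'addition']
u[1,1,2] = 'addition'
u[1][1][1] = 'son'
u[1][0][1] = 'maintenance'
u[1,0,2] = 'situation'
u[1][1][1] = 'son'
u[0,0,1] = 'basis'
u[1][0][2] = 'situation'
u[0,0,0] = 'protection'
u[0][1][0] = 'meal'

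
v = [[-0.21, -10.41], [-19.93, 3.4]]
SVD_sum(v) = [[2.03,-0.45],  [-19.70,4.42]] + [[-2.24, -9.96], [-0.23, -1.02]]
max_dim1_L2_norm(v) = 20.22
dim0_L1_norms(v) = [20.14, 13.81]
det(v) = -208.19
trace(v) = 3.19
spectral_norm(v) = 20.30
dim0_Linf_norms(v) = [19.93, 10.41]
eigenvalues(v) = [-12.92, 16.11]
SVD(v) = [[0.10,-0.99], [-0.99,-0.10]] @ diag([20.29712842534015, 10.256884404401216]) @ [[0.98,-0.22], [0.22,0.98]]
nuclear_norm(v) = 30.55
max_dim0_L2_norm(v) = 19.93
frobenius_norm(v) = 22.74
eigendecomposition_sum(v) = [[-7.26, -4.63],[-8.87, -5.66]] + [[7.05, -5.78], [-11.06, 9.06]]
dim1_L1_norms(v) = [10.62, 23.33]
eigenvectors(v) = [[-0.63, 0.54], [-0.77, -0.84]]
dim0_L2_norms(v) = [19.93, 10.95]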